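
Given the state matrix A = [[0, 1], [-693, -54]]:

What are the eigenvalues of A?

det(A - λI) = λ² - (-54)λ + 693 = (λ - (-33))(λ - (-21)). Eigenvalues: -33, -21.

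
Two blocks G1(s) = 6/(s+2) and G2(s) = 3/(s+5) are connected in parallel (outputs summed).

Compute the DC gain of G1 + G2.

Parallel: G_eq = G1 + G2. DC gain = G1(0) + G2(0) = 6/2 + 3/5 = 3 + 0.6 = 3.6.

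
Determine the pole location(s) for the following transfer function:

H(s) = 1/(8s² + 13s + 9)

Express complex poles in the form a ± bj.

Discriminant = 13² - 4×8×9 = 169 - 288 = -119 < 0, so the poles are a complex conjugate pair s = (-13 ± j√119)/(2×8). Real part = -13/(2×8) = -13/16 = -0.8125; imaginary part = ±√119/(2×8) ≈ 0.6818. Poles: s = -0.8125 ± 0.6818j.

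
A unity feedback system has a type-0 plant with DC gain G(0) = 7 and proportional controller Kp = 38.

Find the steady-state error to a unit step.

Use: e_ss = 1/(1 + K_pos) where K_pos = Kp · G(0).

K_pos = Kp · G(0) = 38 × 7 = 266. e_ss = 1/(1 + 266) = 0.0037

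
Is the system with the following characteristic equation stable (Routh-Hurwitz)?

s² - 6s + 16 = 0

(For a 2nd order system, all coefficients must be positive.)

Coefficients: 1, -6, 16. b=-6 not positive, so system is unstable.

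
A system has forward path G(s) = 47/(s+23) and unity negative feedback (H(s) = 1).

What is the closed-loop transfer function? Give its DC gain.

T(s) = G/(1+GH) = [47/(s+23)] / [1 + 47/(s+23)] = 47/(s+23+47) = 47/(s+70). DC gain = 47/70 = 0.6714.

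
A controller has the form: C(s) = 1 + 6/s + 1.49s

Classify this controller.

This is a Proportional-Integral-Derivative (PID) controller.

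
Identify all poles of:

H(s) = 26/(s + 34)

Pole is where denominator = 0: s + 34 = 0, so s = -34.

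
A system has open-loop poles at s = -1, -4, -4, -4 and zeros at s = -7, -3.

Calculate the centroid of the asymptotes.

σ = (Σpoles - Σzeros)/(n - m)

σ = (Σpoles - Σzeros)/(n - m) = (-13 - (-10))/(4 - 2) = -3/2 = -1.5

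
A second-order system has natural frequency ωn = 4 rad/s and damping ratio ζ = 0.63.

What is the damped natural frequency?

ωd = ωn√(1 - ζ²) = 4√(1 - 0.63²) = 3.11 rad/s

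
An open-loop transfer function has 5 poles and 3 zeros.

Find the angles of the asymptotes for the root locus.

n - m = 5 - 3 = 2. Angles: θk = (2k + 1)·180°/2 = 90°, 270°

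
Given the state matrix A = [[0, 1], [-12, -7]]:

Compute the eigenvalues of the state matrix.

det(A - λI) = λ² - (-7)λ + 12 = (λ - (-3))(λ - (-4)). Eigenvalues: -3, -4.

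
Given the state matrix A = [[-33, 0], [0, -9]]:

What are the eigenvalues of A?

For diagonal matrix, eigenvalues are diagonal entries: λ₁ = -33, λ₂ = -9.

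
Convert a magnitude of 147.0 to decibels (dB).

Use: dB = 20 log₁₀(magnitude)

dB = 20 log₁₀(147.0) = 43.3 dB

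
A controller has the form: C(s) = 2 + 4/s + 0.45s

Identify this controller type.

This is a Proportional-Integral-Derivative (PID) controller.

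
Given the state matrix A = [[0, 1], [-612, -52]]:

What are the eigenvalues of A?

det(A - λI) = λ² - (-52)λ + 612 = (λ - (-18))(λ - (-34)). Eigenvalues: -18, -34.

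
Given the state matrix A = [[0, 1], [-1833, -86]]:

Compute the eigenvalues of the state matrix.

det(A - λI) = λ² - (-86)λ + 1833 = (λ - (-39))(λ - (-47)). Eigenvalues: -39, -47.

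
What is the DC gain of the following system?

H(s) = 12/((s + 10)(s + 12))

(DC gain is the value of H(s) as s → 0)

DC gain = H(0) = 12/(10 × 12) = 12/120 = 0.1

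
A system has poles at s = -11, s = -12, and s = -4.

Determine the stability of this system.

All poles are in the left half-plane. System is stable.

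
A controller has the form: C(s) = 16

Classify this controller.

This is a Proportional (P) controller.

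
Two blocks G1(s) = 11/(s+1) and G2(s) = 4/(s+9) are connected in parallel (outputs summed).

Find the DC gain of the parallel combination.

Parallel: G_eq = G1 + G2. DC gain = G1(0) + G2(0) = 11/1 + 4/9 = 11 + 0.4444 = 11.4444.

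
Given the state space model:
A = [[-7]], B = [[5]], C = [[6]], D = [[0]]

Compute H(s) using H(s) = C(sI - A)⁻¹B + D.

(sI - A)⁻¹ = 1/(s + 7). H(s) = 6 × 5/(s + 7) + 0 = 30/(s + 7).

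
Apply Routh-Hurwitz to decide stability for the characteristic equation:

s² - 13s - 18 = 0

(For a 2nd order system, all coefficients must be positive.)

Coefficients: 1, -13, -18. b=-13, c=-18 not positive, so system is unstable.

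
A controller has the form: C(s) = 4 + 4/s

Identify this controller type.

This is a Proportional-Integral (PI) controller.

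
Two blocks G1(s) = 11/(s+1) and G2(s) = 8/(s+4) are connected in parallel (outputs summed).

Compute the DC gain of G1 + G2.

Parallel: G_eq = G1 + G2. DC gain = G1(0) + G2(0) = 11/1 + 8/4 = 11 + 2 = 13.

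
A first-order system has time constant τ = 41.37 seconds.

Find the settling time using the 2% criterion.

For first-order system, 2% settling time ≈ 4τ = 4 × 41.37 = 165.48 s.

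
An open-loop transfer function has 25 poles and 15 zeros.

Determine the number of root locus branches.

Root locus has n branches where n = number of poles = 25.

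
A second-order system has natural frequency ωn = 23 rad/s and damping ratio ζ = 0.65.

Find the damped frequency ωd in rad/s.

ωd = ωn√(1 - ζ²) = 23√(1 - 0.65²) = 17.48 rad/s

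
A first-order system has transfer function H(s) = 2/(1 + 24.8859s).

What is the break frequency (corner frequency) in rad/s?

Corner frequency = 1/τ = 1/24.8859 = 0.04 rad/s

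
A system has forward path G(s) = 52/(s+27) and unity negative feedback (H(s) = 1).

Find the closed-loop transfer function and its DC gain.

T(s) = G/(1+GH) = [52/(s+27)] / [1 + 52/(s+27)] = 52/(s+27+52) = 52/(s+79). DC gain = 52/79 = 0.6582.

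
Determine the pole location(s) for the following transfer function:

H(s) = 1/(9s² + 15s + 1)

Discriminant = 15² - 4×9×1 = 225 - 36 = 189 > 0, so two distinct real poles. Using quadratic formula: s = (-15 ± √189)/(2×9) = (-15 ± √189)/18, with √189 ≈ 13.7477. s₁ ≈ -0.0696, s₂ ≈ -1.5971. Poles: s₁ = -0.0696, s₂ = -1.5971.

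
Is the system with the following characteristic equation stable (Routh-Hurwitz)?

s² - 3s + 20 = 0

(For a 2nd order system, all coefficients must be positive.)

Coefficients: 1, -3, 20. b=-3 not positive, so system is unstable.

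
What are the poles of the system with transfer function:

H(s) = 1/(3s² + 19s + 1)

Discriminant = 19² - 4×3×1 = 361 - 12 = 349 > 0, so two distinct real poles. Using quadratic formula: s = (-19 ± √349)/(2×3) = (-19 ± √349)/6, with √349 ≈ 18.6815. s₁ ≈ -0.0531, s₂ ≈ -6.2803. Poles: s₁ = -0.0531, s₂ = -6.2803.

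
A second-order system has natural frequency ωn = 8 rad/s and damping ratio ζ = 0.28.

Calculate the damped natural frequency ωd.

ωd = ωn√(1 - ζ²) = 8√(1 - 0.28²) = 7.68 rad/s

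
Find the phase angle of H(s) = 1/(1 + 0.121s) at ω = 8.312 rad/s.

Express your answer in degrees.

Phase = -arctan(ωτ) = -arctan(8.312 × 0.121) = -45.2°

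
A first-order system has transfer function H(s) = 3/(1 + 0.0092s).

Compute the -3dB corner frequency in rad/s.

Corner frequency = 1/τ = 1/0.0092 = 108.696 rad/s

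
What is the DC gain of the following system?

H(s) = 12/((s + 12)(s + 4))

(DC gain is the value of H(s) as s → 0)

DC gain = H(0) = 12/(12 × 4) = 12/48 = 0.25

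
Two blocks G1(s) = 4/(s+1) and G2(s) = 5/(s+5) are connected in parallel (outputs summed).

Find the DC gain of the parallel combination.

Parallel: G_eq = G1 + G2. DC gain = G1(0) + G2(0) = 4/1 + 5/5 = 4 + 1 = 5.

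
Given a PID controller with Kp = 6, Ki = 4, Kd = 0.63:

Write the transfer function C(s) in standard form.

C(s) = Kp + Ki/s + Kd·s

Substituting values: C(s) = 6 + 4/s + 0.63s = (0.63s² + 6s + 4)/s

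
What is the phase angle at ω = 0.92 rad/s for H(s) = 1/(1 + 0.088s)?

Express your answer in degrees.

Phase = -arctan(ωτ) = -arctan(0.92 × 0.088) = -4.6°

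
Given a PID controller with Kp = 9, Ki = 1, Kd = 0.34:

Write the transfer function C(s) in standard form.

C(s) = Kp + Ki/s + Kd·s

Substituting values: C(s) = 9 + 1/s + 0.34s = (0.34s² + 9s + 1)/s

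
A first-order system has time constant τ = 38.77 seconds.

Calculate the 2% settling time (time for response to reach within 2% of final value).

For first-order system, 2% settling time ≈ 4τ = 4 × 38.77 = 155.08 s.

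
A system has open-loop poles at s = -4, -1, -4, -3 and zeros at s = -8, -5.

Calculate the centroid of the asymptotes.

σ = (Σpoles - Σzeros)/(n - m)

σ = (Σpoles - Σzeros)/(n - m) = (-12 - (-13))/(4 - 2) = 1/2 = 0.5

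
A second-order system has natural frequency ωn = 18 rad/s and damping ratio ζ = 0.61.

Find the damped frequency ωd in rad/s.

ωd = ωn√(1 - ζ²) = 18√(1 - 0.61²) = 14.26 rad/s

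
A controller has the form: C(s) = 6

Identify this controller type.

This is a Proportional (P) controller.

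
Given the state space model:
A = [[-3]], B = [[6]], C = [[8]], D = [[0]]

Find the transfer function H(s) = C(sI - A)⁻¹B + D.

(sI - A)⁻¹ = 1/(s + 3). H(s) = 8 × 6/(s + 3) + 0 = 48/(s + 3).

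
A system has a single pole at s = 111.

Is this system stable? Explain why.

Pole at s = 111 is in the right half-plane. Unstable.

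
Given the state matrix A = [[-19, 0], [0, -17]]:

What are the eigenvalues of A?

For diagonal matrix, eigenvalues are diagonal entries: λ₁ = -19, λ₂ = -17.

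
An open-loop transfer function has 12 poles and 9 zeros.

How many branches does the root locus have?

Root locus has n branches where n = number of poles = 12.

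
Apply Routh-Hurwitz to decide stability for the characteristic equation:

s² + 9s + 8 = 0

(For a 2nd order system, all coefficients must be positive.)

Coefficients: 1, 9, 8. All positive, so system is stable.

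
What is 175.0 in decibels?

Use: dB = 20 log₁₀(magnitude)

dB = 20 log₁₀(175.0) = 44.9 dB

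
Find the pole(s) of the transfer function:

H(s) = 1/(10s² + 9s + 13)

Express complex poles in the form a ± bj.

Discriminant = 9² - 4×10×13 = 81 - 520 = -439 < 0, so the poles are a complex conjugate pair s = (-9 ± j√439)/(2×10). Real part = -9/(2×10) = -9/20 = -0.45; imaginary part = ±√439/(2×10) ≈ 1.0476. Poles: s = -0.45 ± 1.0476j.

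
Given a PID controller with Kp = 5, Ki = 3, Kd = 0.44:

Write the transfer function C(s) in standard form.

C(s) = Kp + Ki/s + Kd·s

Substituting values: C(s) = 5 + 3/s + 0.44s = (0.44s² + 5s + 3)/s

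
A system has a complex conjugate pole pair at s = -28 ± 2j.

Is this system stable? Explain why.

Real part of poles is -28 (< 0, left half-plane). Stable.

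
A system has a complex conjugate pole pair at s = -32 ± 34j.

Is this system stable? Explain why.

Real part of poles is -32 (< 0, left half-plane). Stable.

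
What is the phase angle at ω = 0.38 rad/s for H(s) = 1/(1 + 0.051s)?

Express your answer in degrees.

Phase = -arctan(ωτ) = -arctan(0.38 × 0.051) = -1.1°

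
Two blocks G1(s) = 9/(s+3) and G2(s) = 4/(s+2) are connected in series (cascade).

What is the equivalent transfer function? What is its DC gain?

Series: multiply transfer functions. G_eq = 9/(s+3) × 4/(s+2) = 36/((s+3)(s+2)). DC gain = 36/(3×2) = 6.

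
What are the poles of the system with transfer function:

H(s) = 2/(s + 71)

Pole is where denominator = 0: s + 71 = 0, so s = -71.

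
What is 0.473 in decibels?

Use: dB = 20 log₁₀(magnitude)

dB = 20 log₁₀(0.473) = -6.5 dB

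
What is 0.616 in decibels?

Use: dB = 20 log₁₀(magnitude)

dB = 20 log₁₀(0.616) = -4.2 dB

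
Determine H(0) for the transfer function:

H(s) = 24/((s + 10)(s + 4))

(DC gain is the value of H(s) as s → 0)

DC gain = H(0) = 24/(10 × 4) = 24/40 = 0.6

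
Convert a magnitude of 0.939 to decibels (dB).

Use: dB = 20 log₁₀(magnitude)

dB = 20 log₁₀(0.939) = -0.5 dB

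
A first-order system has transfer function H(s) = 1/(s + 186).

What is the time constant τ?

For H(s) = 1/(s + 1/τ), the pole is at -1/τ = -186, so τ = 1/186 = 0.0054 s.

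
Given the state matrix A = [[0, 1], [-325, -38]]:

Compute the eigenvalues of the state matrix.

det(A - λI) = λ² - (-38)λ + 325 = (λ - (-25))(λ - (-13)). Eigenvalues: -25, -13.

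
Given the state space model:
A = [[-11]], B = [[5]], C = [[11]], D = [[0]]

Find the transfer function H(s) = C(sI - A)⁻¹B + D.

(sI - A)⁻¹ = 1/(s + 11). H(s) = 11 × 5/(s + 11) + 0 = 55/(s + 11).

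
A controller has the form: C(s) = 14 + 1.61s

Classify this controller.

This is a Proportional-Derivative (PD) controller.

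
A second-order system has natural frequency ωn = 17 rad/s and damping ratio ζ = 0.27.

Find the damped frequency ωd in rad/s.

ωd = ωn√(1 - ζ²) = 17√(1 - 0.27²) = 16.37 rad/s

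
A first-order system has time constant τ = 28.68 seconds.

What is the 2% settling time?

For first-order system, 2% settling time ≈ 4τ = 4 × 28.68 = 114.72 s.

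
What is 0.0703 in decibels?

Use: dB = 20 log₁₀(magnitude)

dB = 20 log₁₀(0.0703) = -23.1 dB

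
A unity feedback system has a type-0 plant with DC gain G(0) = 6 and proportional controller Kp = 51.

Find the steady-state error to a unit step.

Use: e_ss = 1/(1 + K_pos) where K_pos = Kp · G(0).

K_pos = Kp · G(0) = 51 × 6 = 306. e_ss = 1/(1 + 306) = 0.0033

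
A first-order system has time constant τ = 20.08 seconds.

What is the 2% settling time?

For first-order system, 2% settling time ≈ 4τ = 4 × 20.08 = 80.32 s.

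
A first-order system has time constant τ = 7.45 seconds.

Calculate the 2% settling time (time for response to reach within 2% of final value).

For first-order system, 2% settling time ≈ 4τ = 4 × 7.45 = 29.8 s.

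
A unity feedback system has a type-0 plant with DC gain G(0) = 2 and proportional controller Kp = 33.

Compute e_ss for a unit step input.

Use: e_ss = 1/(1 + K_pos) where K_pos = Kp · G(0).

K_pos = Kp · G(0) = 33 × 2 = 66. e_ss = 1/(1 + 66) = 0.0149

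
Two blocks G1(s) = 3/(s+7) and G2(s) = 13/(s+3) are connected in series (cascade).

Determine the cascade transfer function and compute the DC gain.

Series: multiply transfer functions. G_eq = 3/(s+7) × 13/(s+3) = 39/((s+7)(s+3)). DC gain = 39/(7×3) = 1.8571.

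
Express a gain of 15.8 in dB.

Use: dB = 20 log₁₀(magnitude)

dB = 20 log₁₀(15.8) = 24.0 dB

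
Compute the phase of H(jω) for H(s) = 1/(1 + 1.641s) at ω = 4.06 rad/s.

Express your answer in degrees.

Phase = -arctan(ωτ) = -arctan(4.06 × 1.641) = -81.5°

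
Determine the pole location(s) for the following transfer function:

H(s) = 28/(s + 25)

Pole is where denominator = 0: s + 25 = 0, so s = -25.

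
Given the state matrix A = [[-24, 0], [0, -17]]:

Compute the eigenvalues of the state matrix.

For diagonal matrix, eigenvalues are diagonal entries: λ₁ = -24, λ₂ = -17.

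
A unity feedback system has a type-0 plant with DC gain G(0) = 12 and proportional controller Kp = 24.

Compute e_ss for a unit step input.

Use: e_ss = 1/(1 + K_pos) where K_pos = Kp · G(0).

K_pos = Kp · G(0) = 24 × 12 = 288. e_ss = 1/(1 + 288) = 0.0035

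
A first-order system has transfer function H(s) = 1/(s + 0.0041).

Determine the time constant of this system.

For H(s) = 1/(s + 1/τ), the pole is at -1/τ = -0.0041, so τ = 1/0.0041 = 243.9 s.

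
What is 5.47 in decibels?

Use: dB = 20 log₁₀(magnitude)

dB = 20 log₁₀(5.47) = 14.8 dB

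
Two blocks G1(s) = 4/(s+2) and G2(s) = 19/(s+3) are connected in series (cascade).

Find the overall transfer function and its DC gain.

Series: multiply transfer functions. G_eq = 4/(s+2) × 19/(s+3) = 76/((s+2)(s+3)). DC gain = 76/(2×3) = 12.6667.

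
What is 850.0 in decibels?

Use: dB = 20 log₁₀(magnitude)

dB = 20 log₁₀(850.0) = 58.6 dB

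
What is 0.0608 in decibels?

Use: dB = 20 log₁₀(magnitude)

dB = 20 log₁₀(0.0608) = -24.3 dB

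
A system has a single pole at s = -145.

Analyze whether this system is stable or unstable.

Pole at s = -145 is in the left half-plane. Stable.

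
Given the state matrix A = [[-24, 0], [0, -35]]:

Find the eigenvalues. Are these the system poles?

For diagonal matrix, eigenvalues are diagonal entries: λ₁ = -24, λ₂ = -35. Eigenvalues of A = system poles.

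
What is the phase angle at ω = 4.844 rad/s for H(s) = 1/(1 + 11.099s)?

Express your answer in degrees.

Phase = -arctan(ωτ) = -arctan(4.844 × 11.099) = -88.9°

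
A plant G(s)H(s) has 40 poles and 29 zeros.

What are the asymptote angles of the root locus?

n - m = 40 - 29 = 11. Angles: θk = (2k + 1)·180°/11 = 16.36°, 49.09°, 81.82°, 114.55°, 147.27°, 180°, 212.73°, 245.45°, 278.18°, 310.91°, 343.64°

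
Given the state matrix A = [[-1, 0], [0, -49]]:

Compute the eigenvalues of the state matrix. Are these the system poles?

For diagonal matrix, eigenvalues are diagonal entries: λ₁ = -1, λ₂ = -49. Eigenvalues of A = system poles.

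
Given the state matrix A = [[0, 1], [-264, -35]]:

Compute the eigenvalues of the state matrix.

det(A - λI) = λ² - (-35)λ + 264 = (λ - (-24))(λ - (-11)). Eigenvalues: -24, -11.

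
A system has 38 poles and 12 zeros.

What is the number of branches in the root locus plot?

Root locus has n branches where n = number of poles = 38.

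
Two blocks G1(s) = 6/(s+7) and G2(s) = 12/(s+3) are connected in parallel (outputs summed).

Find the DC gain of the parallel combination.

Parallel: G_eq = G1 + G2. DC gain = G1(0) + G2(0) = 6/7 + 12/3 = 0.8571 + 4 = 4.8571.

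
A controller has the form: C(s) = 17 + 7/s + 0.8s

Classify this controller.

This is a Proportional-Integral-Derivative (PID) controller.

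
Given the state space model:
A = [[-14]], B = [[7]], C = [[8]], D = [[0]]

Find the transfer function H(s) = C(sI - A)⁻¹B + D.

(sI - A)⁻¹ = 1/(s + 14). H(s) = 8 × 7/(s + 14) + 0 = 56/(s + 14).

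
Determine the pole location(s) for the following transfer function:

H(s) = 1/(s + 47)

Pole is where denominator = 0: s + 47 = 0, so s = -47.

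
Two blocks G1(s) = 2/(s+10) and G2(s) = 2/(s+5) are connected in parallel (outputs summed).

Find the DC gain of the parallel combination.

Parallel: G_eq = G1 + G2. DC gain = G1(0) + G2(0) = 2/10 + 2/5 = 0.2 + 0.4 = 0.6.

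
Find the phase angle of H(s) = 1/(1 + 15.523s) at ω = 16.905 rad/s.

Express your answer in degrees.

Phase = -arctan(ωτ) = -arctan(16.905 × 15.523) = -89.8°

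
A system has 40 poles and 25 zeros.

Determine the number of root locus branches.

Root locus has n branches where n = number of poles = 40.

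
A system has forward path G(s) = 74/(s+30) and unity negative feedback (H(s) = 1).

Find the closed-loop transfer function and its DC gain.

T(s) = G/(1+GH) = [74/(s+30)] / [1 + 74/(s+30)] = 74/(s+30+74) = 74/(s+104). DC gain = 74/104 = 0.7115.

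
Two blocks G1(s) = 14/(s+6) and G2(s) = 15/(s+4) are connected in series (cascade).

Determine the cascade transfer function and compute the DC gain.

Series: multiply transfer functions. G_eq = 14/(s+6) × 15/(s+4) = 210/((s+6)(s+4)). DC gain = 210/(6×4) = 8.75.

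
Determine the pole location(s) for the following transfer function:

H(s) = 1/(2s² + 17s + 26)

Discriminant = 17² - 4×2×26 = 289 - 208 = 81 > 0, so two distinct real poles. Using quadratic formula: s = (-17 ± √81)/(2×2) = (-17 ± √81)/4, with √81 = 9. s₁ = -8/4 = -2, s₂ = -26/4 = -6.5. Poles: s₁ = -2, s₂ = -6.5.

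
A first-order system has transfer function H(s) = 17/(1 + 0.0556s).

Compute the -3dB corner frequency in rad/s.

Corner frequency = 1/τ = 1/0.0556 = 17.986 rad/s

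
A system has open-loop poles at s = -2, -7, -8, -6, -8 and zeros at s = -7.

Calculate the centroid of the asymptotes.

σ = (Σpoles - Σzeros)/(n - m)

σ = (Σpoles - Σzeros)/(n - m) = (-31 - (-7))/(5 - 1) = -24/4 = -6.0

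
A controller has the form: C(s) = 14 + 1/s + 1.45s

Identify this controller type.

This is a Proportional-Integral-Derivative (PID) controller.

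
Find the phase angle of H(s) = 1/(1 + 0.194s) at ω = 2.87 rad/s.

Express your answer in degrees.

Phase = -arctan(ωτ) = -arctan(2.87 × 0.194) = -29.1°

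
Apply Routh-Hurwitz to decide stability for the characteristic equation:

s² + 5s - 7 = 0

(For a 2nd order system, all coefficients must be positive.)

Coefficients: 1, 5, -7. c=-7 not positive, so system is unstable.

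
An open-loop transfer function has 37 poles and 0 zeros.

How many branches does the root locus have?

Root locus has n branches where n = number of poles = 37.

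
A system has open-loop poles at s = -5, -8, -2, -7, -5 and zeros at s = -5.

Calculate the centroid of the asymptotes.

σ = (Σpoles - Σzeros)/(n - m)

σ = (Σpoles - Σzeros)/(n - m) = (-27 - (-5))/(5 - 1) = -22/4 = -5.5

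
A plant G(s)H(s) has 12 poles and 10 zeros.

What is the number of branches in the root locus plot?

Root locus has n branches where n = number of poles = 12.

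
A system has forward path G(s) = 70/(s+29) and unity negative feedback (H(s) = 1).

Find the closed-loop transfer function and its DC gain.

T(s) = G/(1+GH) = [70/(s+29)] / [1 + 70/(s+29)] = 70/(s+29+70) = 70/(s+99). DC gain = 70/99 = 0.7071.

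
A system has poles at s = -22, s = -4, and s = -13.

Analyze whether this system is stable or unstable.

All poles are in the left half-plane. System is stable.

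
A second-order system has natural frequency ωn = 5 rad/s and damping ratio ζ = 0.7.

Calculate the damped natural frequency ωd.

ωd = ωn√(1 - ζ²) = 5√(1 - 0.7²) = 3.57 rad/s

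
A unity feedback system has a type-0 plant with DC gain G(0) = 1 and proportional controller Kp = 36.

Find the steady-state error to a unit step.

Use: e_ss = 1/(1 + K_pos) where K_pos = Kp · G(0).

K_pos = Kp · G(0) = 36 × 1 = 36. e_ss = 1/(1 + 36) = 0.0270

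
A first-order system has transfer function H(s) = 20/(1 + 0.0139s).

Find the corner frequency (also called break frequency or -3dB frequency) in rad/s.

Corner frequency = 1/τ = 1/0.0139 = 71.942 rad/s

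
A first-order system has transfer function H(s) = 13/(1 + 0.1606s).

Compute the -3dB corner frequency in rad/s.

Corner frequency = 1/τ = 1/0.1606 = 6.227 rad/s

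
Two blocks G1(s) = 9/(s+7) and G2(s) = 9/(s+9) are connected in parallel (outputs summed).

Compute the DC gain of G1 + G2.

Parallel: G_eq = G1 + G2. DC gain = G1(0) + G2(0) = 9/7 + 9/9 = 1.2857 + 1 = 2.2857.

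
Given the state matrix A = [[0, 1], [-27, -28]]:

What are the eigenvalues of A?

det(A - λI) = λ² - (-28)λ + 27 = (λ - (-1))(λ - (-27)). Eigenvalues: -1, -27.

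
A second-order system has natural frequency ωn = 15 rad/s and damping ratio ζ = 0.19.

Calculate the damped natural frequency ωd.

ωd = ωn√(1 - ζ²) = 15√(1 - 0.19²) = 14.73 rad/s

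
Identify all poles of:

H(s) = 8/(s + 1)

Pole is where denominator = 0: s + 1 = 0, so s = -1.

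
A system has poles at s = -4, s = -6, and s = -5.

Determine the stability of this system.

All poles are in the left half-plane. System is stable.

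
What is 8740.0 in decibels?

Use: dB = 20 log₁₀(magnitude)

dB = 20 log₁₀(8740.0) = 78.8 dB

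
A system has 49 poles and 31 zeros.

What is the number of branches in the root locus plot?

Root locus has n branches where n = number of poles = 49.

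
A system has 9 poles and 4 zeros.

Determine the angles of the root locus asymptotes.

n - m = 9 - 4 = 5. Angles: θk = (2k + 1)·180°/5 = 36°, 108°, 180°, 252°, 324°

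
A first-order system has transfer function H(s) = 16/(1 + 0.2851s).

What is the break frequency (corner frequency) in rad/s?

Corner frequency = 1/τ = 1/0.2851 = 3.508 rad/s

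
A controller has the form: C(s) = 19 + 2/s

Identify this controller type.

This is a Proportional-Integral (PI) controller.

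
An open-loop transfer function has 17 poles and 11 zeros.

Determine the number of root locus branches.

Root locus has n branches where n = number of poles = 17.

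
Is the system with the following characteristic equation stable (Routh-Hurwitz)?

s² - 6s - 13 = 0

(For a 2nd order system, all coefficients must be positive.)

Coefficients: 1, -6, -13. b=-6, c=-13 not positive, so system is unstable.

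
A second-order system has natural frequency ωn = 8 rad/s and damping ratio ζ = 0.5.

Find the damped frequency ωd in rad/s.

ωd = ωn√(1 - ζ²) = 8√(1 - 0.5²) = 6.93 rad/s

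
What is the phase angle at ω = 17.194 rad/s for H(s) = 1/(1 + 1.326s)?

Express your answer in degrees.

Phase = -arctan(ωτ) = -arctan(17.194 × 1.326) = -87.5°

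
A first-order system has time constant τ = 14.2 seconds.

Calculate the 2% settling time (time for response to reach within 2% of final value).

For first-order system, 2% settling time ≈ 4τ = 4 × 14.2 = 56.8 s.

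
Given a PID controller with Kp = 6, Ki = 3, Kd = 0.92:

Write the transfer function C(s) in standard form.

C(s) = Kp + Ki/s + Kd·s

Substituting values: C(s) = 6 + 3/s + 0.92s = (0.92s² + 6s + 3)/s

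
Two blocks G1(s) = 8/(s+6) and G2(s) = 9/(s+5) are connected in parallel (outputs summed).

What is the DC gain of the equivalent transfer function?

Parallel: G_eq = G1 + G2. DC gain = G1(0) + G2(0) = 8/6 + 9/5 = 1.3333 + 1.8 = 3.1333.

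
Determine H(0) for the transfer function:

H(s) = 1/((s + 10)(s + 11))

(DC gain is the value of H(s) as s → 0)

DC gain = H(0) = 1/(10 × 11) = 1/110 = 0.0091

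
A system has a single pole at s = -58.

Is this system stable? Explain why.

Pole at s = -58 is in the left half-plane. Stable.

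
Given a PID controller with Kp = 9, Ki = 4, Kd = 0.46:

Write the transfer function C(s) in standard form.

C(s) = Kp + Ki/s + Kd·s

Substituting values: C(s) = 9 + 4/s + 0.46s = (0.46s² + 9s + 4)/s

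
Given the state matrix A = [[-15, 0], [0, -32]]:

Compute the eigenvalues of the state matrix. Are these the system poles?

For diagonal matrix, eigenvalues are diagonal entries: λ₁ = -15, λ₂ = -32. Eigenvalues of A = system poles.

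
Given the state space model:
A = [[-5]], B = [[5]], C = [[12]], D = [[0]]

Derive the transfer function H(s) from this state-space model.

(sI - A)⁻¹ = 1/(s + 5). H(s) = 12 × 5/(s + 5) + 0 = 60/(s + 5).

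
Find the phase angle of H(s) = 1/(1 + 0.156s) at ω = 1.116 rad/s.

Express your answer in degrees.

Phase = -arctan(ωτ) = -arctan(1.116 × 0.156) = -9.9°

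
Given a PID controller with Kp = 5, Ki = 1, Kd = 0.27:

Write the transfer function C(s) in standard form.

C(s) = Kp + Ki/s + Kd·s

Substituting values: C(s) = 5 + 1/s + 0.27s = (0.27s² + 5s + 1)/s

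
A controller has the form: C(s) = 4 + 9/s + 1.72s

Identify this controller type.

This is a Proportional-Integral-Derivative (PID) controller.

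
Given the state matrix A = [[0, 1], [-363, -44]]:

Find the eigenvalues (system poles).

det(A - λI) = λ² - (-44)λ + 363 = (λ - (-33))(λ - (-11)). Eigenvalues: -33, -11.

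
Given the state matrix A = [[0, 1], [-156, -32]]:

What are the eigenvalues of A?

det(A - λI) = λ² - (-32)λ + 156 = (λ - (-6))(λ - (-26)). Eigenvalues: -6, -26.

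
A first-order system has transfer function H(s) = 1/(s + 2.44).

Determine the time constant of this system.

For H(s) = 1/(s + 1/τ), the pole is at -1/τ = -2.44, so τ = 1/2.44 = 0.4098 s.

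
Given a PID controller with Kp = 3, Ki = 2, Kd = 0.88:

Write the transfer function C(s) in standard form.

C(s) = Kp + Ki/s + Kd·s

Substituting values: C(s) = 3 + 2/s + 0.88s = (0.88s² + 3s + 2)/s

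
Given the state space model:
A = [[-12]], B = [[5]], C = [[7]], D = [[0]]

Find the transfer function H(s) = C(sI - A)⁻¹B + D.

(sI - A)⁻¹ = 1/(s + 12). H(s) = 7 × 5/(s + 12) + 0 = 35/(s + 12).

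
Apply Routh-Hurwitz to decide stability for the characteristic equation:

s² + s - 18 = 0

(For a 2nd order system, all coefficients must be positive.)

Coefficients: 1, 1, -18. c=-18 not positive, so system is unstable.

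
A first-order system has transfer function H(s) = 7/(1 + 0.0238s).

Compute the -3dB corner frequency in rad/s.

Corner frequency = 1/τ = 1/0.0238 = 42.017 rad/s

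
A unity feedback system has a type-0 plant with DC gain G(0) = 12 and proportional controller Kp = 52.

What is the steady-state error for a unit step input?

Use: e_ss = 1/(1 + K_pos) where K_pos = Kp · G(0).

K_pos = Kp · G(0) = 52 × 12 = 624. e_ss = 1/(1 + 624) = 0.0016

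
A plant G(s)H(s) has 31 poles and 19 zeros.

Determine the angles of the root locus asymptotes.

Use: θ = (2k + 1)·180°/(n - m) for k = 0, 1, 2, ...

n - m = 31 - 19 = 12. Angles: θk = (2k + 1)·180°/12 = 15°, 45°, 75°, 105°, 135°, 165°, 195°, 225°, 255°, 285°, 315°, 345°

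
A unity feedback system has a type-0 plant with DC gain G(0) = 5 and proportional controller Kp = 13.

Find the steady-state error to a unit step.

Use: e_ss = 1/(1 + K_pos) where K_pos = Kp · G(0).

K_pos = Kp · G(0) = 13 × 5 = 65. e_ss = 1/(1 + 65) = 0.0152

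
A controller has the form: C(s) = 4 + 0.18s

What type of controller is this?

This is a Proportional-Derivative (PD) controller.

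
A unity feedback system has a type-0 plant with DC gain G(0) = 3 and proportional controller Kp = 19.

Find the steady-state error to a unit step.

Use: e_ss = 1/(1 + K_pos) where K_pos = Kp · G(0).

K_pos = Kp · G(0) = 19 × 3 = 57. e_ss = 1/(1 + 57) = 0.0172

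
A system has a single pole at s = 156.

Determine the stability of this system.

Pole at s = 156 is in the right half-plane. Unstable.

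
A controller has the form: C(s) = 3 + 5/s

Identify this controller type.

This is a Proportional-Integral (PI) controller.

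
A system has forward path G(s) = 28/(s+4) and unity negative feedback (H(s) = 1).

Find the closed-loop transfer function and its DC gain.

T(s) = G/(1+GH) = [28/(s+4)] / [1 + 28/(s+4)] = 28/(s+4+28) = 28/(s+32). DC gain = 28/32 = 0.875.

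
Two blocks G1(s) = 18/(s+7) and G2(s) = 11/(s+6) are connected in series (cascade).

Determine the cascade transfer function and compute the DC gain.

Series: multiply transfer functions. G_eq = 18/(s+7) × 11/(s+6) = 198/((s+7)(s+6)). DC gain = 198/(7×6) = 4.7143.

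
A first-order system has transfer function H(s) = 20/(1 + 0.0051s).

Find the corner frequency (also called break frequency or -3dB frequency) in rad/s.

Corner frequency = 1/τ = 1/0.0051 = 196.078 rad/s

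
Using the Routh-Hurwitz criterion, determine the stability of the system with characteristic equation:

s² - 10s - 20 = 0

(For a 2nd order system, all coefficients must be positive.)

Coefficients: 1, -10, -20. b=-10, c=-20 not positive, so system is unstable.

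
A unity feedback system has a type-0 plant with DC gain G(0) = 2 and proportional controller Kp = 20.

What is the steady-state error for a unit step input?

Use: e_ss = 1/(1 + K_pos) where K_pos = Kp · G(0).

K_pos = Kp · G(0) = 20 × 2 = 40. e_ss = 1/(1 + 40) = 0.0244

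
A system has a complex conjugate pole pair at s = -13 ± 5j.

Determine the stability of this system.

Real part of poles is -13 (< 0, left half-plane). Stable.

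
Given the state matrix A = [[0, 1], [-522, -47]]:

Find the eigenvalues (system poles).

det(A - λI) = λ² - (-47)λ + 522 = (λ - (-29))(λ - (-18)). Eigenvalues: -29, -18.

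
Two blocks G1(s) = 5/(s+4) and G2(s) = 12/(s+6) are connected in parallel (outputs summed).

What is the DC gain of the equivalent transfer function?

Parallel: G_eq = G1 + G2. DC gain = G1(0) + G2(0) = 5/4 + 12/6 = 1.25 + 2 = 3.25.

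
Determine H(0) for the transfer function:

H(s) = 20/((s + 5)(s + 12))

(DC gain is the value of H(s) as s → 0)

DC gain = H(0) = 20/(5 × 12) = 20/60 = 0.3333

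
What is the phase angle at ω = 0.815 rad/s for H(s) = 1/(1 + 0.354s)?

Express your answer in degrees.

Phase = -arctan(ωτ) = -arctan(0.815 × 0.354) = -16.1°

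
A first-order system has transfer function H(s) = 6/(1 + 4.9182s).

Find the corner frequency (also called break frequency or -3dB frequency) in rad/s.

Corner frequency = 1/τ = 1/4.9182 = 0.203 rad/s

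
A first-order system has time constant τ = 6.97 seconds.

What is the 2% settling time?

For first-order system, 2% settling time ≈ 4τ = 4 × 6.97 = 27.88 s.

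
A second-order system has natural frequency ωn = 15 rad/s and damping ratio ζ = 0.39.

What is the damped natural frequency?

ωd = ωn√(1 - ζ²) = 15√(1 - 0.39²) = 13.81 rad/s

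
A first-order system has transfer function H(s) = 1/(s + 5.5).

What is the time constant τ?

For H(s) = 1/(s + 1/τ), the pole is at -1/τ = -5.5, so τ = 1/5.5 = 0.1818 s.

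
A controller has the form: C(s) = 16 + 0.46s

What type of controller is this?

This is a Proportional-Derivative (PD) controller.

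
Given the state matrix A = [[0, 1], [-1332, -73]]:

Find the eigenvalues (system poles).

det(A - λI) = λ² - (-73)λ + 1332 = (λ - (-37))(λ - (-36)). Eigenvalues: -37, -36.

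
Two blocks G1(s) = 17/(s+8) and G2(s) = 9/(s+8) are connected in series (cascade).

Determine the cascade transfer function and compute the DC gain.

Series: multiply transfer functions. G_eq = 17/(s+8) × 9/(s+8) = 153/((s+8)(s+8)). DC gain = 153/(8×8) = 2.390625.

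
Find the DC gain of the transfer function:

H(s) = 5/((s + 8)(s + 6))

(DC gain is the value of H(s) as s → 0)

DC gain = H(0) = 5/(8 × 6) = 5/48 = 0.1042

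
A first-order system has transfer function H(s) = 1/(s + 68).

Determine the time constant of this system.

For H(s) = 1/(s + 1/τ), the pole is at -1/τ = -68, so τ = 1/68 = 0.0147 s.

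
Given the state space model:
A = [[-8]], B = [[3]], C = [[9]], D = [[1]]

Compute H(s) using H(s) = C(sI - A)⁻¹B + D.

(sI - A)⁻¹ = 1/(s + 8). H(s) = 9×3/(s + 8) + 1 = (s + 35)/(s + 8).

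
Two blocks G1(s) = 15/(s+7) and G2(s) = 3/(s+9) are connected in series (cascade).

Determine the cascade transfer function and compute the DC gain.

Series: multiply transfer functions. G_eq = 15/(s+7) × 3/(s+9) = 45/((s+7)(s+9)). DC gain = 45/(7×9) = 0.7143.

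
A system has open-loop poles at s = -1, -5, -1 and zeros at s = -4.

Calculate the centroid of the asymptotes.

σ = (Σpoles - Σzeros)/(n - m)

σ = (Σpoles - Σzeros)/(n - m) = (-7 - (-4))/(3 - 1) = -3/2 = -1.5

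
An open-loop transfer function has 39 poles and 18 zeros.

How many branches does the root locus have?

Root locus has n branches where n = number of poles = 39.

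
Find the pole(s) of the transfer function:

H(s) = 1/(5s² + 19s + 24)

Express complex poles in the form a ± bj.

Discriminant = 19² - 4×5×24 = 361 - 480 = -119 < 0, so the poles are a complex conjugate pair s = (-19 ± j√119)/(2×5). Real part = -19/(2×5) = -19/10 = -1.9; imaginary part = ±√119/(2×5) ≈ 1.0909. Poles: s = -1.9 ± 1.0909j.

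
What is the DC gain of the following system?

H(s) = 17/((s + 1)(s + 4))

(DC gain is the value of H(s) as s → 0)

DC gain = H(0) = 17/(1 × 4) = 17/4 = 4.25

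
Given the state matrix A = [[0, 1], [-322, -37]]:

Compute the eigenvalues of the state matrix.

det(A - λI) = λ² - (-37)λ + 322 = (λ - (-14))(λ - (-23)). Eigenvalues: -14, -23.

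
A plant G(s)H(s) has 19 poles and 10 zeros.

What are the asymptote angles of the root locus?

n - m = 19 - 10 = 9. Angles: θk = (2k + 1)·180°/9 = 20°, 60°, 100°, 140°, 180°, 220°, 260°, 300°, 340°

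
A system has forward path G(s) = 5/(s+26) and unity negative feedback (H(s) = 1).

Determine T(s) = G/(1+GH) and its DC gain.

T(s) = G/(1+GH) = [5/(s+26)] / [1 + 5/(s+26)] = 5/(s+26+5) = 5/(s+31). DC gain = 5/31 = 0.1613.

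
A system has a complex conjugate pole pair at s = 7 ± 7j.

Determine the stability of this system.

Real part of poles is 7 (> 0, right half-plane). Unstable.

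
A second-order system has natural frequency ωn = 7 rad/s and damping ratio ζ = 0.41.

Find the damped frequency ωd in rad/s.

ωd = ωn√(1 - ζ²) = 7√(1 - 0.41²) = 6.38 rad/s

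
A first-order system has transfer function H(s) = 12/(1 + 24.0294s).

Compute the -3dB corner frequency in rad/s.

Corner frequency = 1/τ = 1/24.0294 = 0.042 rad/s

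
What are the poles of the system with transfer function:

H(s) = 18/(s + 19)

Pole is where denominator = 0: s + 19 = 0, so s = -19.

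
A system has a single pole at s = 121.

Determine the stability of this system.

Pole at s = 121 is in the right half-plane. Unstable.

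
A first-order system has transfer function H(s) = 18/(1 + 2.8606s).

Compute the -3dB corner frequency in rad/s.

Corner frequency = 1/τ = 1/2.8606 = 0.35 rad/s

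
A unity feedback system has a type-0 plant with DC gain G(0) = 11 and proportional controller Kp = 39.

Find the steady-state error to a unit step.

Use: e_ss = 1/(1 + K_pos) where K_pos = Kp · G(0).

K_pos = Kp · G(0) = 39 × 11 = 429. e_ss = 1/(1 + 429) = 0.0023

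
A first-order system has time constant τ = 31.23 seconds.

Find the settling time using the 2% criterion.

For first-order system, 2% settling time ≈ 4τ = 4 × 31.23 = 124.92 s.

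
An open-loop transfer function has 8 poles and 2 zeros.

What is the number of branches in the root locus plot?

Root locus has n branches where n = number of poles = 8.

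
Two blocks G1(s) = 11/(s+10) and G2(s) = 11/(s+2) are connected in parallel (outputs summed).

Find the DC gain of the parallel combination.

Parallel: G_eq = G1 + G2. DC gain = G1(0) + G2(0) = 11/10 + 11/2 = 1.1 + 5.5 = 6.6.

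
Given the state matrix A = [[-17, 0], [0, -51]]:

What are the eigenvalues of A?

For diagonal matrix, eigenvalues are diagonal entries: λ₁ = -17, λ₂ = -51.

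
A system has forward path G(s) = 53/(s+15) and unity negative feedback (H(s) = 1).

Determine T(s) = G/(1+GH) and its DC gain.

T(s) = G/(1+GH) = [53/(s+15)] / [1 + 53/(s+15)] = 53/(s+15+53) = 53/(s+68). DC gain = 53/68 = 0.7794.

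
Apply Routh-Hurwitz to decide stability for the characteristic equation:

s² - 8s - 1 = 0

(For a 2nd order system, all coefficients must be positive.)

Coefficients: 1, -8, -1. b=-8, c=-1 not positive, so system is unstable.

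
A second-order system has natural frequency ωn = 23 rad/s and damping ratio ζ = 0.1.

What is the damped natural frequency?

ωd = ωn√(1 - ζ²) = 23√(1 - 0.1²) = 22.88 rad/s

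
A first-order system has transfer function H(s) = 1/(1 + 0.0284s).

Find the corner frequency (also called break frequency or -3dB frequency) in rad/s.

Corner frequency = 1/τ = 1/0.0284 = 35.211 rad/s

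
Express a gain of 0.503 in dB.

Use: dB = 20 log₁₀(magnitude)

dB = 20 log₁₀(0.503) = -6.0 dB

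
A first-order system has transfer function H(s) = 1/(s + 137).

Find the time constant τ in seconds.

For H(s) = 1/(s + 1/τ), the pole is at -1/τ = -137, so τ = 1/137 = 0.0073 s.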